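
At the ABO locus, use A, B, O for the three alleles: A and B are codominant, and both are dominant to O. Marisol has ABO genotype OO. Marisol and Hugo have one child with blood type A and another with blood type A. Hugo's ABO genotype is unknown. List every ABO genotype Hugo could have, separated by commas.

For each candidate genotype of Hugo, check whether crossing it with OO can produce every observed child phenotype.
  AA → possible child types {A} ✓
  AB → possible child types {A, B} ✓
  AO → possible child types {O, A} ✓
  BB → possible child types {B} ✗
  BO → possible child types {O, B} ✗
  OO → possible child types {O} ✗

AA, AB, AO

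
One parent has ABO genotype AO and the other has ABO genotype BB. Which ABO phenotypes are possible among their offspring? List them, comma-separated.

B, AB

Gametes from AO × BB give offspring ABO genotypes AB, BO, i.e. phenotypes B, AB.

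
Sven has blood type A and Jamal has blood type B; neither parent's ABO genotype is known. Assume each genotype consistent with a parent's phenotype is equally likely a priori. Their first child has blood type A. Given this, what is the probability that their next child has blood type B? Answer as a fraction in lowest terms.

1/12

Possible genotypes: Sven ∈ {I^A I^A, I^A i}; Jamal ∈ {I^B I^B, I^B i}.
Weight each parental genotype pair by prior × P(type-A child):
  I^A I^A × I^B i: posterior weight 2/3; P(next child type B) = 0.
  I^A i × I^B i: posterior weight 1/3; P(next child type B) = 1/4.
Weighted sum = 1/12.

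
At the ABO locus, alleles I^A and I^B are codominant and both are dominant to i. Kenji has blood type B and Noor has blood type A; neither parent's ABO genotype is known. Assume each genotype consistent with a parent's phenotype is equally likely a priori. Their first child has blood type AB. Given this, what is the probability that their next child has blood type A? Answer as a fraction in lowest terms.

5/36

Possible genotypes: Kenji ∈ {I^B I^B, I^B i}; Noor ∈ {I^A I^A, I^A i}.
Weight each parental genotype pair by prior × P(type-AB child):
  I^B I^B × I^A I^A: posterior weight 4/9; P(next child type A) = 0.
  I^B I^B × I^A i: posterior weight 2/9; P(next child type A) = 0.
  I^B i × I^A I^A: posterior weight 2/9; P(next child type A) = 1/2.
  I^B i × I^A i: posterior weight 1/9; P(next child type A) = 1/4.
Weighted sum = 5/36.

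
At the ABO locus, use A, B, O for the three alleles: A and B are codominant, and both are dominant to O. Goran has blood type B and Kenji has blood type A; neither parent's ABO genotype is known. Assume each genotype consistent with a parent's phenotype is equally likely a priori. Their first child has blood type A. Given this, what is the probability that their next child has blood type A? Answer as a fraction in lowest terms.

Possible genotypes: Goran ∈ {BB, BO}; Kenji ∈ {AA, AO}.
Weight each parental genotype pair by prior × P(type-A child):
  BO × AA: posterior weight 2/3; P(next child type A) = 1/2.
  BO × AO: posterior weight 1/3; P(next child type A) = 1/4.
Weighted sum = 5/12.

5/12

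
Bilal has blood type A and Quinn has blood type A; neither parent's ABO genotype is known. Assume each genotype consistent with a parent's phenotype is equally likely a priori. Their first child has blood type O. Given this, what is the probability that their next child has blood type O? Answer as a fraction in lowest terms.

1/4

Possible genotypes: Bilal ∈ {I^A I^A, I^A i}; Quinn ∈ {I^A I^A, I^A i}.
Weight each parental genotype pair by prior × P(type-O child):
  I^A i × I^A i: posterior weight 1; P(next child type O) = 1/4.
Weighted sum = 1/4.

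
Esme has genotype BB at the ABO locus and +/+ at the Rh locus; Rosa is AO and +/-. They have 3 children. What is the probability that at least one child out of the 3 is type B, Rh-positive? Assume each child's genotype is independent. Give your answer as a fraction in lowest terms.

ABO cross BB × AO → 1/2 B, 1/2 AB.
Rh cross +/+ × +/- → 1 Rh+; so P(type B, Rh-positive) = 1/2 × 1 = 1/2 per child.
P(none) = (1/2)^3 = 1/8; P(at least one) = 1 − 1/8 = 7/8.

7/8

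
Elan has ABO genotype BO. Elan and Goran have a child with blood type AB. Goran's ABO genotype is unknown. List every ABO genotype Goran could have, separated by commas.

AA, AB, AO

For each candidate genotype of Goran, check whether crossing it with BO can produce every observed child phenotype.
  AA → possible child types {A, AB} ✓
  AB → possible child types {A, B, AB} ✓
  AO → possible child types {O, A, B, AB} ✓
  BB → possible child types {B} ✗
  BO → possible child types {O, B} ✗
  OO → possible child types {O, B} ✗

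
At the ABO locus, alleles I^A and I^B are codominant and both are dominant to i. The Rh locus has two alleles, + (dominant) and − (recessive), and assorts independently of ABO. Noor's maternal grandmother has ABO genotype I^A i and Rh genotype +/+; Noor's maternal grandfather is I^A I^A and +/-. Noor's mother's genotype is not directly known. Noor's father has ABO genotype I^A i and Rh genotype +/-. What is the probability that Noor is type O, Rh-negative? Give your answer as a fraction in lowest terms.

1/64

Noor's mother's ABO genotype from I^A i × I^A I^A: 1/2 I^A I^A, 1/2 I^A i.
Crossing each possibility with the father I^A i and summing P(type O): 1/2·0 + 1/2·1/4 = 1/8.
Similarly for Rh via the mother's Rh distribution: P(Rh-) = 1/8.
Independent loci: 1/8 × 1/8 = 1/64.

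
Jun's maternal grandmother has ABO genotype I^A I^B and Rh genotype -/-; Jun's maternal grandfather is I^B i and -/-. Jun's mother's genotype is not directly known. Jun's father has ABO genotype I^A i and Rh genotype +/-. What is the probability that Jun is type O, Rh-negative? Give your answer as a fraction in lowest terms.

Jun's mother's ABO genotype from I^A I^B × I^B i: 1/4 I^A I^B, 1/4 I^A i, 1/4 I^B I^B, 1/4 I^B i.
Crossing each possibility with the father I^A i and summing P(type O): 1/4·0 + 1/4·1/4 + 1/4·0 + 1/4·1/4 = 1/8.
Similarly for Rh via the mother's Rh distribution: P(Rh-) = 1/2.
Independent loci: 1/8 × 1/2 = 1/16.

1/16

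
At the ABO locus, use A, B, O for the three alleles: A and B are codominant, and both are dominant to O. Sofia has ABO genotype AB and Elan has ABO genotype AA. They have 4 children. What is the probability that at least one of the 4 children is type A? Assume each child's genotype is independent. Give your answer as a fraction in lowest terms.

15/16

ABO cross AB × AA → 1/2 A, 1/2 AB.
So P(type A) = 1/2 per child.
P(none) = (1/2)^4 = 1/16; P(at least one) = 1 − 1/16 = 15/16.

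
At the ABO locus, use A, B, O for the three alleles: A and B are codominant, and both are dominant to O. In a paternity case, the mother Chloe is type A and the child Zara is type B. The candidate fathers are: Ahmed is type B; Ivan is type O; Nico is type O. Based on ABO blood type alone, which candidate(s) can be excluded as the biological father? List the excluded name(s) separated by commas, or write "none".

Ivan, Nico

A candidate is excluded only if no genotype consistent with his phenotype could produce a type B child with a type A mother.
Ivan (type O): no genotype consistent with that phenotype can produce a type-B child with a type-A mother.
Nico (type O): no genotype consistent with that phenotype can produce a type-B child with a type-A mother.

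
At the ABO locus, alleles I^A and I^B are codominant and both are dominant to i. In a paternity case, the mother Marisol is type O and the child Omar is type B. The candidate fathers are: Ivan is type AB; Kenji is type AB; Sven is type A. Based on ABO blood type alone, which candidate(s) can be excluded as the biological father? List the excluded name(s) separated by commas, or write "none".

Sven

A candidate is excluded only if no genotype consistent with his phenotype could produce a type B child with a type O mother.
Sven (type A): no genotype consistent with that phenotype can produce a type-B child with a type-O mother.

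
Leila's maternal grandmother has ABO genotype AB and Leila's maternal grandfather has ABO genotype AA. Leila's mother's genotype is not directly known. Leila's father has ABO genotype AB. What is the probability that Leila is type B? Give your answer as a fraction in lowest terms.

Leila's mother's ABO genotype from AB × AA: 1/2 AA, 1/2 AB.
Crossing each possibility with the father AB and summing P(type B): 1/2·0 + 1/2·1/4 = 1/8.

1/8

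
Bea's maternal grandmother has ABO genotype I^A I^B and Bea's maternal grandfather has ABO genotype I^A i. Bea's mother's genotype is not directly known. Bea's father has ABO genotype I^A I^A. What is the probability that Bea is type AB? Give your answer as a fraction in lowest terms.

1/4

Bea's mother's ABO genotype from I^A I^B × I^A i: 1/4 I^A I^A, 1/4 I^A I^B, 1/4 I^A i, 1/4 I^B i.
Crossing each possibility with the father I^A I^A and summing P(type AB): 1/4·0 + 1/4·1/2 + 1/4·0 + 1/4·1/2 = 1/4.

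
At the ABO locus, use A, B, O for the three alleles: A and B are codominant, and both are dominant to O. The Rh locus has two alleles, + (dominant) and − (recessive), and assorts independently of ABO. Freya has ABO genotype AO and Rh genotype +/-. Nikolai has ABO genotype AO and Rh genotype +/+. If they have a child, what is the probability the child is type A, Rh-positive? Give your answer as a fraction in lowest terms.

3/4

ABO cross AO × AO → offspring phenotypes: 1/4 O, 3/4 A.
Rh cross +/- × +/+ → 1 Rh+.
Independent loci: P(type A, Rh-positive) = 3/4 × 1 = 3/4.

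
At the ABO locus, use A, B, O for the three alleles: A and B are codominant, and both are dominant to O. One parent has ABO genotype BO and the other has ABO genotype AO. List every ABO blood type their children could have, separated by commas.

O, A, B, AB

Gametes from BO × AO give offspring ABO genotypes AB, AO, BO, OO, i.e. phenotypes O, A, B, AB.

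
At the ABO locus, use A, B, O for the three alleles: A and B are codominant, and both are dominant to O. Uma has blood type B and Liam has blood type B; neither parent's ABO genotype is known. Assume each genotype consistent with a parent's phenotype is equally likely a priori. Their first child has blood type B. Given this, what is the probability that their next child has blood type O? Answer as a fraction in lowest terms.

1/20

Possible genotypes: Uma ∈ {BB, BO}; Liam ∈ {BB, BO}.
Weight each parental genotype pair by prior × P(type-B child):
  BB × BB: posterior weight 4/15; P(next child type O) = 0.
  BB × BO: posterior weight 4/15; P(next child type O) = 0.
  BO × BB: posterior weight 4/15; P(next child type O) = 0.
  BO × BO: posterior weight 1/5; P(next child type O) = 1/4.
Weighted sum = 1/20.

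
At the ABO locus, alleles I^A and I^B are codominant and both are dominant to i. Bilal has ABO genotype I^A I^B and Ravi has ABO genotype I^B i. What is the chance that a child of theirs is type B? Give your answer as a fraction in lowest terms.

1/2

ABO cross I^A I^B × I^B i → offspring phenotypes: 1/4 A, 1/2 B, 1/4 AB.
So P(type B) = 1/2.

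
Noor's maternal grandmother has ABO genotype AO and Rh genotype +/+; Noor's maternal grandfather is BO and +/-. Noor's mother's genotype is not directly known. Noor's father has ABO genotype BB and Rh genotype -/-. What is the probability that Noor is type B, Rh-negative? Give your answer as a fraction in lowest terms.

Noor's mother's ABO genotype from AO × BO: 1/4 AB, 1/4 AO, 1/4 BO, 1/4 OO.
Crossing each possibility with the father BB and summing P(type B): 1/4·1/2 + 1/4·1/2 + 1/4·1 + 1/4·1 = 3/4.
Similarly for Rh via the mother's Rh distribution: P(Rh-) = 1/4.
Independent loci: 3/4 × 1/4 = 3/16.

3/16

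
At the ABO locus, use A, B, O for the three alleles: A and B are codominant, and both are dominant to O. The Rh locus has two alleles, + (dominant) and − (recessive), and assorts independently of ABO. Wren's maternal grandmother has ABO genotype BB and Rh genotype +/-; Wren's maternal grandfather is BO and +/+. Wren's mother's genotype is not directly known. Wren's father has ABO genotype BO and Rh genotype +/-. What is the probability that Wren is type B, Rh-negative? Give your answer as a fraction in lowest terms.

Wren's mother's ABO genotype from BB × BO: 1/2 BB, 1/2 BO.
Crossing each possibility with the father BO and summing P(type B): 1/2·1 + 1/2·3/4 = 7/8.
Similarly for Rh via the mother's Rh distribution: P(Rh-) = 1/8.
Independent loci: 7/8 × 1/8 = 7/64.

7/64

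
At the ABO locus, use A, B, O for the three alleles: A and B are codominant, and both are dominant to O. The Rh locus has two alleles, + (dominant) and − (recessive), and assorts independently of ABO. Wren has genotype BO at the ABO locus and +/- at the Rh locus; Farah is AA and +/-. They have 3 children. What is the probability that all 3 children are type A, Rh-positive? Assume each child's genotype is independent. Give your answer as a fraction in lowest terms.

ABO cross BO × AA → 1/2 A, 1/2 AB.
Rh cross +/- × +/- → 3/4 Rh+, 1/4 Rh-; so P(type A, Rh-positive) = 1/2 × 3/4 = 3/8 per child.
All 3 independent: (3/8)^3 = 27/512.

27/512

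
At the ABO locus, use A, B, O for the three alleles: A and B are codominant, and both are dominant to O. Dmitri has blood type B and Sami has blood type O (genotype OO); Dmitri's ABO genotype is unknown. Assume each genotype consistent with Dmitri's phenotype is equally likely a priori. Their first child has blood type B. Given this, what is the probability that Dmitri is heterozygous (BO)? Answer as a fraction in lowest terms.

1/3

Possible genotypes: Dmitri ∈ {BB, BO}; Sami ∈ {OO}.
Weight each parental genotype pair by prior × P(type-B child):
  BB × OO: posterior weight 2/3.
  BO × OO: posterior weight 1/3.
Sum the posterior weight over pairs where Dmitri is BO: 1/3.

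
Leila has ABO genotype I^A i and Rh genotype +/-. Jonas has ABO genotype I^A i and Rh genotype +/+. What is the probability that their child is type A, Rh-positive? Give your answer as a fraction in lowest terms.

ABO cross I^A i × I^A i → offspring phenotypes: 1/4 O, 3/4 A.
Rh cross +/- × +/+ → 1 Rh+.
Independent loci: P(type A, Rh-positive) = 3/4 × 1 = 3/4.

3/4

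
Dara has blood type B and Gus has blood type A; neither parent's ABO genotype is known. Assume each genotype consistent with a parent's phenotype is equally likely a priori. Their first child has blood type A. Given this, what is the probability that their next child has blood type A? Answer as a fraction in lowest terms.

Possible genotypes: Dara ∈ {BB, BO}; Gus ∈ {AA, AO}.
Weight each parental genotype pair by prior × P(type-A child):
  BO × AA: posterior weight 2/3; P(next child type A) = 1/2.
  BO × AO: posterior weight 1/3; P(next child type A) = 1/4.
Weighted sum = 5/12.

5/12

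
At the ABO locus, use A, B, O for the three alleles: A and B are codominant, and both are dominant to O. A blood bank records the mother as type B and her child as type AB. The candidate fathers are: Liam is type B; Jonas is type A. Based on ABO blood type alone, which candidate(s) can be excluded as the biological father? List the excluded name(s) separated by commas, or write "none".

Liam

A candidate is excluded only if no genotype consistent with his phenotype could produce a type AB child with a type B mother.
Liam (type B): no genotype consistent with that phenotype can produce a type-AB child with a type-B mother.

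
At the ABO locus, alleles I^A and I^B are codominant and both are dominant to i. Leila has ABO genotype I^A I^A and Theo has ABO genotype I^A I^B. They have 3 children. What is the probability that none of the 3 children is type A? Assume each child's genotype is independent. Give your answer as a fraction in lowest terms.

ABO cross I^A I^A × I^A I^B → 1/2 A, 1/2 AB.
So P(type A) = 1/2 per child.
P(not type A) = 1/2 for one child; (1/2)^3 = 1/8.

1/8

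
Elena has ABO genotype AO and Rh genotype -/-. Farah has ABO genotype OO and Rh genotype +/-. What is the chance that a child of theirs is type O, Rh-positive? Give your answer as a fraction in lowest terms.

1/4

ABO cross AO × OO → offspring phenotypes: 1/2 O, 1/2 A.
Rh cross -/- × +/- → 1/2 Rh+, 1/2 Rh-.
Independent loci: P(type O, Rh-positive) = 1/2 × 1/2 = 1/4.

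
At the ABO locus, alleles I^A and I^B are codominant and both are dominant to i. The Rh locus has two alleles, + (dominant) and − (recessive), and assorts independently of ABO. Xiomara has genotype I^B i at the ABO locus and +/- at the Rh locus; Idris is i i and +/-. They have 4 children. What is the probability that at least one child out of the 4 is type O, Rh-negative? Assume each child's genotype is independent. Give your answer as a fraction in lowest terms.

ABO cross I^B i × i i → 1/2 O, 1/2 B.
Rh cross +/- × +/- → 3/4 Rh+, 1/4 Rh-; so P(type O, Rh-negative) = 1/2 × 1/4 = 1/8 per child.
P(none) = (7/8)^4 = 2401/4096; P(at least one) = 1 − 2401/4096 = 1695/4096.

1695/4096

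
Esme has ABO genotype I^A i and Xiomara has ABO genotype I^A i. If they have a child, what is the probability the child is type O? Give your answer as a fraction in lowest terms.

ABO cross I^A i × I^A i → offspring phenotypes: 1/4 O, 3/4 A.
So P(type O) = 1/4.

1/4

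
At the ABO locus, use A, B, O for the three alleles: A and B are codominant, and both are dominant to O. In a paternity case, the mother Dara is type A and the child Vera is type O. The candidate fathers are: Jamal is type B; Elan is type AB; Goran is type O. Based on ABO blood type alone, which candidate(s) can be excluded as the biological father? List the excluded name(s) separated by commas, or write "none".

Elan

A candidate is excluded only if no genotype consistent with his phenotype could produce a type O child with a type A mother.
Elan (type AB): no genotype consistent with that phenotype can produce a type-O child with a type-A mother.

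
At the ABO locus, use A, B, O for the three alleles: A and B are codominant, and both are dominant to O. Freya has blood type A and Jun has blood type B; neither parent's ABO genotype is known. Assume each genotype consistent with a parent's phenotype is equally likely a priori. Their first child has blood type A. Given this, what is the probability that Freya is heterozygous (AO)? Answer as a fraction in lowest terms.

1/3

Possible genotypes: Freya ∈ {AA, AO}; Jun ∈ {BB, BO}.
Weight each parental genotype pair by prior × P(type-A child):
  AA × BO: posterior weight 2/3.
  AO × BO: posterior weight 1/3.
Sum the posterior weight over pairs where Freya is AO: 1/3.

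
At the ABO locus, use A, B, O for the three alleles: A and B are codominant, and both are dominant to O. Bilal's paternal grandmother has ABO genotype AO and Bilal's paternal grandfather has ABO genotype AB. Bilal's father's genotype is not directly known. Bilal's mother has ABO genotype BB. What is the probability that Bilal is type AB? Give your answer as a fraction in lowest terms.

1/2

Bilal's father's ABO genotype from AO × AB: 1/4 AA, 1/4 AB, 1/4 AO, 1/4 BO.
Crossing each possibility with the mother BB and summing P(type AB): 1/4·1 + 1/4·1/2 + 1/4·1/2 + 1/4·0 = 1/2.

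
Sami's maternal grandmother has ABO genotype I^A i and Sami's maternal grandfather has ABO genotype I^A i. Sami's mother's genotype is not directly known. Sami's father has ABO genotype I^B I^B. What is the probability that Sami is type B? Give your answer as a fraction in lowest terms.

Sami's mother's ABO genotype from I^A i × I^A i: 1/4 I^A I^A, 1/2 I^A i, 1/4 i i.
Crossing each possibility with the father I^B I^B and summing P(type B): 1/4·0 + 1/2·1/2 + 1/4·1 = 1/2.

1/2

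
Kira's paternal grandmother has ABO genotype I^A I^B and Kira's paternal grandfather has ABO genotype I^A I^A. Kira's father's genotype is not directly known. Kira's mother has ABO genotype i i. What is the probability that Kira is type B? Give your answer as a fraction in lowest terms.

1/4

Kira's father's ABO genotype from I^A I^B × I^A I^A: 1/2 I^A I^A, 1/2 I^A I^B.
Crossing each possibility with the mother i i and summing P(type B): 1/2·0 + 1/2·1/2 = 1/4.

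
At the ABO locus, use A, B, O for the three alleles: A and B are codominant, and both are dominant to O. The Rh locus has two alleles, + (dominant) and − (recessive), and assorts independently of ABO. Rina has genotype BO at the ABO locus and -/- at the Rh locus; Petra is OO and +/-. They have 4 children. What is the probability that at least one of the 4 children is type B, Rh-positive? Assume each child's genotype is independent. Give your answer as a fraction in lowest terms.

175/256

ABO cross BO × OO → 1/2 O, 1/2 B.
Rh cross -/- × +/- → 1/2 Rh+, 1/2 Rh-; so P(type B, Rh-positive) = 1/2 × 1/2 = 1/4 per child.
P(none) = (3/4)^4 = 81/256; P(at least one) = 1 − 81/256 = 175/256.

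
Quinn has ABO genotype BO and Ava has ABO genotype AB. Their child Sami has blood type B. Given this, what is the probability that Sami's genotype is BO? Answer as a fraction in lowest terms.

Cross BO × AB → 1/4 AB, 1/4 AO, 1/4 BB, 1/4 BO.
Type-B genotypes among offspring: BB (1/4), BO (1/4); total 1/2.
P(BO | type B) = (1/4) / (1/2) = 1/2.

1/2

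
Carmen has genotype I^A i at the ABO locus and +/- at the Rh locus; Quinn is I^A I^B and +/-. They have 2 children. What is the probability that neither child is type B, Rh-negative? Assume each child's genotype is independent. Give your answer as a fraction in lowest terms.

ABO cross I^A i × I^A I^B → 1/2 A, 1/4 B, 1/4 AB.
Rh cross +/- × +/- → 3/4 Rh+, 1/4 Rh-; so P(type B, Rh-negative) = 1/4 × 1/4 = 1/16 per child.
P(not type B, Rh-negative) = 15/16 for one child; (15/16)^2 = 225/256.

225/256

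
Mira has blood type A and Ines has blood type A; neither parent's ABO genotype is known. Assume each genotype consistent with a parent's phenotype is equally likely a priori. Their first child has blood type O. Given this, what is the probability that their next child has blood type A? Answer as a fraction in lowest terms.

Possible genotypes: Mira ∈ {AA, AO}; Ines ∈ {AA, AO}.
Weight each parental genotype pair by prior × P(type-O child):
  AO × AO: posterior weight 1; P(next child type A) = 3/4.
Weighted sum = 3/4.

3/4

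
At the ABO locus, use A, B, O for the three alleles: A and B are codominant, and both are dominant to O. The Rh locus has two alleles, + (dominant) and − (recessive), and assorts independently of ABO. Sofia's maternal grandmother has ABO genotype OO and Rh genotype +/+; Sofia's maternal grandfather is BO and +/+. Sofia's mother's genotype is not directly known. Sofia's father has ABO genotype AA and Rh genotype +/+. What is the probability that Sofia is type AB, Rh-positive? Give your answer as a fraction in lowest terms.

Sofia's mother's ABO genotype from OO × BO: 1/2 BO, 1/2 OO.
Crossing each possibility with the father AA and summing P(type AB): 1/2·1/2 + 1/2·0 = 1/4.
Similarly for Rh via the mother's Rh distribution: P(Rh+) = 1.
Independent loci: 1/4 × 1 = 1/4.

1/4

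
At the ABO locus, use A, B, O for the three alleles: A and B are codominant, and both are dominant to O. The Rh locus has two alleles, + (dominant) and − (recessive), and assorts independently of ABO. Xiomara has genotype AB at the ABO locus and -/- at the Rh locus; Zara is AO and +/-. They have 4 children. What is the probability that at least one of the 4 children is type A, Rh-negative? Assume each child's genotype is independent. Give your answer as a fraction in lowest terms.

175/256

ABO cross AB × AO → 1/2 A, 1/4 B, 1/4 AB.
Rh cross -/- × +/- → 1/2 Rh+, 1/2 Rh-; so P(type A, Rh-negative) = 1/2 × 1/2 = 1/4 per child.
P(none) = (3/4)^4 = 81/256; P(at least one) = 1 − 81/256 = 175/256.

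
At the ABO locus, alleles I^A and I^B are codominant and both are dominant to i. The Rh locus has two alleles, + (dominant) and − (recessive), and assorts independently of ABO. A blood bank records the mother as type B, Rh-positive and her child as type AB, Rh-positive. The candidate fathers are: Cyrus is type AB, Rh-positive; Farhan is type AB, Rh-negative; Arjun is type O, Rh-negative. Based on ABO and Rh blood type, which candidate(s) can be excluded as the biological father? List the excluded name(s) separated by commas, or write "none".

Arjun

A candidate is excluded only if no genotype consistent with his phenotype could produce a type AB, Rh-positive child with a type B, Rh-positive mother.
Arjun (type O, Rh-): no genotype consistent with that phenotype can produce a type-AB Rh+ child with a type-B mother.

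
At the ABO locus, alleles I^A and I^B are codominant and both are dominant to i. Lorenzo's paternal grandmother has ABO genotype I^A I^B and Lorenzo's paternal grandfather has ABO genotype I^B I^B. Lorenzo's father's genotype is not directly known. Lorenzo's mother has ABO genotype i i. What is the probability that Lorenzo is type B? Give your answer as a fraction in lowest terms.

3/4

Lorenzo's father's ABO genotype from I^A I^B × I^B I^B: 1/2 I^A I^B, 1/2 I^B I^B.
Crossing each possibility with the mother i i and summing P(type B): 1/2·1/2 + 1/2·1 = 3/4.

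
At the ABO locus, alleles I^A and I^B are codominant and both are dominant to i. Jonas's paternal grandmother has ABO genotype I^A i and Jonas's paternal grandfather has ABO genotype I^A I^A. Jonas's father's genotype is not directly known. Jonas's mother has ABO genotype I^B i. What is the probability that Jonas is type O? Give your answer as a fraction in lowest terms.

1/8

Jonas's father's ABO genotype from I^A i × I^A I^A: 1/2 I^A I^A, 1/2 I^A i.
Crossing each possibility with the mother I^B i and summing P(type O): 1/2·0 + 1/2·1/4 = 1/8.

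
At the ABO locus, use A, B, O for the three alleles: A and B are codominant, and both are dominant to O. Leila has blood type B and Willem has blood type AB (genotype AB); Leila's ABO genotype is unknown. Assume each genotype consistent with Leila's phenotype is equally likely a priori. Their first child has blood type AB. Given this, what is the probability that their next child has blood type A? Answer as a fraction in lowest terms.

Possible genotypes: Leila ∈ {BB, BO}; Willem ∈ {AB}.
Weight each parental genotype pair by prior × P(type-AB child):
  BB × AB: posterior weight 2/3; P(next child type A) = 0.
  BO × AB: posterior weight 1/3; P(next child type A) = 1/4.
Weighted sum = 1/12.

1/12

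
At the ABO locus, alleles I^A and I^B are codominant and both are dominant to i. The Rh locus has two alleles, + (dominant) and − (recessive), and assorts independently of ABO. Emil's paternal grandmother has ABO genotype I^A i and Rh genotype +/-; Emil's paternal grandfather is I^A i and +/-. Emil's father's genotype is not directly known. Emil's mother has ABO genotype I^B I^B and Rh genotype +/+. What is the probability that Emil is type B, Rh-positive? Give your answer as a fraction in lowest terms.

Emil's father's ABO genotype from I^A i × I^A i: 1/4 I^A I^A, 1/2 I^A i, 1/4 i i.
Crossing each possibility with the mother I^B I^B and summing P(type B): 1/4·0 + 1/2·1/2 + 1/4·1 = 1/2.
Similarly for Rh via the father's Rh distribution: P(Rh+) = 1.
Independent loci: 1/2 × 1 = 1/2.

1/2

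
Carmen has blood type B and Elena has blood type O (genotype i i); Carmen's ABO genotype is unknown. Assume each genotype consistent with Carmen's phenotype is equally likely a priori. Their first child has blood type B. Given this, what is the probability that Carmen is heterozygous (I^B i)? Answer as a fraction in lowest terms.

1/3

Possible genotypes: Carmen ∈ {I^B I^B, I^B i}; Elena ∈ {i i}.
Weight each parental genotype pair by prior × P(type-B child):
  I^B I^B × i i: posterior weight 2/3.
  I^B i × i i: posterior weight 1/3.
Sum the posterior weight over pairs where Carmen is I^B i: 1/3.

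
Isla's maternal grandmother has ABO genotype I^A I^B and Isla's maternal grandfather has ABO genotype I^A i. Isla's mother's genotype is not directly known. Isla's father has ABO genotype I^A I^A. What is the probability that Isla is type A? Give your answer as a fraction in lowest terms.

Isla's mother's ABO genotype from I^A I^B × I^A i: 1/4 I^A I^A, 1/4 I^A I^B, 1/4 I^A i, 1/4 I^B i.
Crossing each possibility with the father I^A I^A and summing P(type A): 1/4·1 + 1/4·1/2 + 1/4·1 + 1/4·1/2 = 3/4.

3/4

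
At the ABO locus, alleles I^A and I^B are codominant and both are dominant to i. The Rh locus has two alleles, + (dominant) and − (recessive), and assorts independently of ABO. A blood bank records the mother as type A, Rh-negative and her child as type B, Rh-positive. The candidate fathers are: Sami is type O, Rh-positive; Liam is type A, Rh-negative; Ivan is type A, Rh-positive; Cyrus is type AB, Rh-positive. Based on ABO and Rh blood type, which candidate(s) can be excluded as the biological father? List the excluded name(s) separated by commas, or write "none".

Sami, Liam, Ivan

A candidate is excluded only if no genotype consistent with his phenotype could produce a type B, Rh-positive child with a type A, Rh-negative mother.
Sami (type O, Rh+): no genotype consistent with that phenotype can produce a type-B Rh+ child with a type-A mother.
Liam (type A, Rh-): no genotype consistent with that phenotype can produce a type-B Rh+ child with a type-A mother.
Ivan (type A, Rh+): no genotype consistent with that phenotype can produce a type-B Rh+ child with a type-A mother.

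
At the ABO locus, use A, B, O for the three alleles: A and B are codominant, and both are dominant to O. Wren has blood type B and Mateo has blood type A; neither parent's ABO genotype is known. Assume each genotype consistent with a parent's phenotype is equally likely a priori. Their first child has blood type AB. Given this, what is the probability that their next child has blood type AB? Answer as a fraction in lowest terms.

Possible genotypes: Wren ∈ {BB, BO}; Mateo ∈ {AA, AO}.
Weight each parental genotype pair by prior × P(type-AB child):
  BB × AA: posterior weight 4/9; P(next child type AB) = 1.
  BB × AO: posterior weight 2/9; P(next child type AB) = 1/2.
  BO × AA: posterior weight 2/9; P(next child type AB) = 1/2.
  BO × AO: posterior weight 1/9; P(next child type AB) = 1/4.
Weighted sum = 25/36.

25/36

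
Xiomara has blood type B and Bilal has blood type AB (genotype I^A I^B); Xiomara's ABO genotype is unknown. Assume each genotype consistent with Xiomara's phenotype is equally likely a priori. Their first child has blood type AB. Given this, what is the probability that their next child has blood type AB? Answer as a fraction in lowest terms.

5/12

Possible genotypes: Xiomara ∈ {I^B I^B, I^B i}; Bilal ∈ {I^A I^B}.
Weight each parental genotype pair by prior × P(type-AB child):
  I^B I^B × I^A I^B: posterior weight 2/3; P(next child type AB) = 1/2.
  I^B i × I^A I^B: posterior weight 1/3; P(next child type AB) = 1/4.
Weighted sum = 5/12.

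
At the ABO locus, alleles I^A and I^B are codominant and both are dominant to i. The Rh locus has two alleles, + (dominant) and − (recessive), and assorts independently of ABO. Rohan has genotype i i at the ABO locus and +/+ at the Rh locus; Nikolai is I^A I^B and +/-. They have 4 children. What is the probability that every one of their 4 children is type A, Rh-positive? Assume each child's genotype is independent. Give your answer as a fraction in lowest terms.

1/16

ABO cross i i × I^A I^B → 1/2 A, 1/2 B.
Rh cross +/+ × +/- → 1 Rh+; so P(type A, Rh-positive) = 1/2 × 1 = 1/2 per child.
All 4 independent: (1/2)^4 = 1/16.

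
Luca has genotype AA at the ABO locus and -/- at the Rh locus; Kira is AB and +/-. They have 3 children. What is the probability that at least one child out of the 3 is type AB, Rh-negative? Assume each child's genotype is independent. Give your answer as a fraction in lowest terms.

ABO cross AA × AB → 1/2 A, 1/2 AB.
Rh cross -/- × +/- → 1/2 Rh+, 1/2 Rh-; so P(type AB, Rh-negative) = 1/2 × 1/2 = 1/4 per child.
P(none) = (3/4)^3 = 27/64; P(at least one) = 1 − 27/64 = 37/64.

37/64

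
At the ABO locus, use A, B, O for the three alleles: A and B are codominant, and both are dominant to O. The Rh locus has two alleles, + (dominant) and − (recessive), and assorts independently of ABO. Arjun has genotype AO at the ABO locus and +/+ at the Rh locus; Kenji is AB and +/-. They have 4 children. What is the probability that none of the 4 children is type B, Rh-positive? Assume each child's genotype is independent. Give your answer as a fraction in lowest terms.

81/256

ABO cross AO × AB → 1/2 A, 1/4 B, 1/4 AB.
Rh cross +/+ × +/- → 1 Rh+; so P(type B, Rh-positive) = 1/4 × 1 = 1/4 per child.
P(not type B, Rh-positive) = 3/4 for one child; (3/4)^4 = 81/256.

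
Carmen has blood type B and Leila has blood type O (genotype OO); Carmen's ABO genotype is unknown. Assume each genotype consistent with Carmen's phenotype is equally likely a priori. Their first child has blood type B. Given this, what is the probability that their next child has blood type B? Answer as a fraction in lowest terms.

Possible genotypes: Carmen ∈ {BB, BO}; Leila ∈ {OO}.
Weight each parental genotype pair by prior × P(type-B child):
  BB × OO: posterior weight 2/3; P(next child type B) = 1.
  BO × OO: posterior weight 1/3; P(next child type B) = 1/2.
Weighted sum = 5/6.

5/6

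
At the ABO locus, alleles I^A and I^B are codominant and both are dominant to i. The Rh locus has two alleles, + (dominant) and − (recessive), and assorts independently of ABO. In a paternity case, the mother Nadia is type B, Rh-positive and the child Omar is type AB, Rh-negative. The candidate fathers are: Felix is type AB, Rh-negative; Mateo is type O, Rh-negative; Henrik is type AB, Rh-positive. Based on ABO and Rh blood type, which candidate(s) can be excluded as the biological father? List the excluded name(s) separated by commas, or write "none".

A candidate is excluded only if no genotype consistent with his phenotype could produce a type AB, Rh-negative child with a type B, Rh-positive mother.
Mateo (type O, Rh-): no genotype consistent with that phenotype can produce a type-AB Rh- child with a type-B mother.

Mateo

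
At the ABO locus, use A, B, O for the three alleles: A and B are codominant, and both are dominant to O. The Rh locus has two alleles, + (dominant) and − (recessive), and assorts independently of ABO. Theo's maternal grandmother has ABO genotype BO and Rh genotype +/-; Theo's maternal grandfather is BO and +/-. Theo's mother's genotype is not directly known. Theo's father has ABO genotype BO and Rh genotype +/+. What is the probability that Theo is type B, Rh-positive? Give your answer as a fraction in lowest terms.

3/4

Theo's mother's ABO genotype from BO × BO: 1/4 BB, 1/2 BO, 1/4 OO.
Crossing each possibility with the father BO and summing P(type B): 1/4·1 + 1/2·3/4 + 1/4·1/2 = 3/4.
Similarly for Rh via the mother's Rh distribution: P(Rh+) = 1.
Independent loci: 3/4 × 1 = 3/4.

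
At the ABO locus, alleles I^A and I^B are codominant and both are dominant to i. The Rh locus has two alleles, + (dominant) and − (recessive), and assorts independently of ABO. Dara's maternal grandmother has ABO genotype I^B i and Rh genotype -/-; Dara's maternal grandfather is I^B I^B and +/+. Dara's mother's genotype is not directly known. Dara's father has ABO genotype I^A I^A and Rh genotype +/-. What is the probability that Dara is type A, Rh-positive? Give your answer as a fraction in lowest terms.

3/16

Dara's mother's ABO genotype from I^B i × I^B I^B: 1/2 I^B I^B, 1/2 I^B i.
Crossing each possibility with the father I^A I^A and summing P(type A): 1/2·0 + 1/2·1/2 = 1/4.
Similarly for Rh via the mother's Rh distribution: P(Rh+) = 3/4.
Independent loci: 1/4 × 3/4 = 3/16.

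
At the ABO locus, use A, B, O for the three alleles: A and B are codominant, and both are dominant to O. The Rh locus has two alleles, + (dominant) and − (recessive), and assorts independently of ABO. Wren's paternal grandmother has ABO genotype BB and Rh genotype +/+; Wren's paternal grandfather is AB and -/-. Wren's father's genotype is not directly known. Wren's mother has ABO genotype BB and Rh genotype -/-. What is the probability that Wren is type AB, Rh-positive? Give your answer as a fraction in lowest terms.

1/8

Wren's father's ABO genotype from BB × AB: 1/2 AB, 1/2 BB.
Crossing each possibility with the mother BB and summing P(type AB): 1/2·1/2 + 1/2·0 = 1/4.
Similarly for Rh via the father's Rh distribution: P(Rh+) = 1/2.
Independent loci: 1/4 × 1/2 = 1/8.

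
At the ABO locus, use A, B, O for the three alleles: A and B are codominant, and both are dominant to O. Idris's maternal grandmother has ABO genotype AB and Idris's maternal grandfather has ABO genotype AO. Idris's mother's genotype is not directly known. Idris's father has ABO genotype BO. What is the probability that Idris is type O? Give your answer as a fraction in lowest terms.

1/8

Idris's mother's ABO genotype from AB × AO: 1/4 AA, 1/4 AB, 1/4 AO, 1/4 BO.
Crossing each possibility with the father BO and summing P(type O): 1/4·0 + 1/4·0 + 1/4·1/4 + 1/4·1/4 = 1/8.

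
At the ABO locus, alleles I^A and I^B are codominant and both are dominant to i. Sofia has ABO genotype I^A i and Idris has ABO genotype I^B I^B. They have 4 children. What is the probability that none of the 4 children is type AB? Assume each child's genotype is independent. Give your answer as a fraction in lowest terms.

ABO cross I^A i × I^B I^B → 1/2 B, 1/2 AB.
So P(type AB) = 1/2 per child.
P(not type AB) = 1/2 for one child; (1/2)^4 = 1/16.

1/16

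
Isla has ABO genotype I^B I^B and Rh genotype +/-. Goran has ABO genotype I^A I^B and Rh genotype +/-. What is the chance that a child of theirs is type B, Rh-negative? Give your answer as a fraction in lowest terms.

1/8

ABO cross I^B I^B × I^A I^B → offspring phenotypes: 1/2 B, 1/2 AB.
Rh cross +/- × +/- → 3/4 Rh+, 1/4 Rh-.
Independent loci: P(type B, Rh-negative) = 1/2 × 1/4 = 1/8.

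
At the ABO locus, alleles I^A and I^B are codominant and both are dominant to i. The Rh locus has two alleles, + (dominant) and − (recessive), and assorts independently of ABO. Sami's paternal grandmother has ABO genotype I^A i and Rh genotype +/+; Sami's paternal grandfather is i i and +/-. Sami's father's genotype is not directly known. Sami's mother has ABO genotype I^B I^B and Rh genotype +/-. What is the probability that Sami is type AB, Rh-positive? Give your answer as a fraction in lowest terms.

Sami's father's ABO genotype from I^A i × i i: 1/2 I^A i, 1/2 i i.
Crossing each possibility with the mother I^B I^B and summing P(type AB): 1/2·1/2 + 1/2·0 = 1/4.
Similarly for Rh via the father's Rh distribution: P(Rh+) = 7/8.
Independent loci: 1/4 × 7/8 = 7/32.

7/32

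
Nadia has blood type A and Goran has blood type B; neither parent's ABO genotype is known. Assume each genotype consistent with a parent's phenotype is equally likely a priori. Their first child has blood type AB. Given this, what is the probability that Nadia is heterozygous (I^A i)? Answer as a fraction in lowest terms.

Possible genotypes: Nadia ∈ {I^A I^A, I^A i}; Goran ∈ {I^B I^B, I^B i}.
Weight each parental genotype pair by prior × P(type-AB child):
  I^A I^A × I^B I^B: posterior weight 4/9.
  I^A I^A × I^B i: posterior weight 2/9.
  I^A i × I^B I^B: posterior weight 2/9.
  I^A i × I^B i: posterior weight 1/9.
Sum the posterior weight over pairs where Nadia is I^A i: 1/3.

1/3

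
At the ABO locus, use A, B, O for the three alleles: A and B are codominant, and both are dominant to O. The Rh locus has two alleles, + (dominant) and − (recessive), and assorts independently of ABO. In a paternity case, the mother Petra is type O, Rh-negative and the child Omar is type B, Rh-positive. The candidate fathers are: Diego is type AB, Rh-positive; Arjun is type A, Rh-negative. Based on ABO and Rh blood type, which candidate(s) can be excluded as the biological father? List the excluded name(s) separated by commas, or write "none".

A candidate is excluded only if no genotype consistent with his phenotype could produce a type B, Rh-positive child with a type O, Rh-negative mother.
Arjun (type A, Rh-): no genotype consistent with that phenotype can produce a type-B Rh+ child with a type-O mother.

Arjun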